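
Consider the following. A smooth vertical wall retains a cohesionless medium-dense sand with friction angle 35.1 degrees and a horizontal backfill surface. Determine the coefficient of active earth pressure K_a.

K_a = tan²(45° − φ/2) = tan²(27.45°) = 0.2698.

0.270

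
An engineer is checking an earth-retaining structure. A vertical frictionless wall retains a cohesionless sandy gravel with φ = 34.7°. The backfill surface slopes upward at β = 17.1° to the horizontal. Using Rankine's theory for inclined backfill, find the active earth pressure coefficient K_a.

0.310

K_a = cos β · (cos β − √(cos²β − cos²φ)) / (cos β + √(cos²β − cos²φ)).
cos β = 0.9558, cos φ = 0.8221, √(cos²β − cos²φ) = 0.4875.
K_a = 0.9558 × (0.9558 − 0.4875)/(0.9558 + 0.4875) = 0.3102.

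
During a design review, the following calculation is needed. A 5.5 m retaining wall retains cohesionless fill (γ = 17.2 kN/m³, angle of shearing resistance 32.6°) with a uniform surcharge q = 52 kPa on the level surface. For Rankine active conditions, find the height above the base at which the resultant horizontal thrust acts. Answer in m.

2.31 m

K_a = 0.2997.
Triangular part P₁ = ½K_aγH² = 77.98 at H/3 = 1.833 m; rectangular part P₂ = K_a q H = 85.73 at H/2 = 2.750 m.
ȳ = (P₁·1.833 + P₂·2.750)/(P₁+P₂) = 2.313 m.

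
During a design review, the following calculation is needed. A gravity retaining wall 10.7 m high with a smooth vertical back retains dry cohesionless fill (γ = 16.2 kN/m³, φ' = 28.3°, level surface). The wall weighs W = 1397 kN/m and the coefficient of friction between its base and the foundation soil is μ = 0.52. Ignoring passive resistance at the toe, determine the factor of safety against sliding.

K_a = tan²(45° − 28.3°/2) = 0.3568.
P_a = ½K_aγH² = 0.5×0.3568×16.2×10.7² = 330.9 kN/m, acting at H/3 = 3.567 m above the base.
FS_sliding = μW / P_a = 0.52×1397 / 330.9 = 2.196.

2.20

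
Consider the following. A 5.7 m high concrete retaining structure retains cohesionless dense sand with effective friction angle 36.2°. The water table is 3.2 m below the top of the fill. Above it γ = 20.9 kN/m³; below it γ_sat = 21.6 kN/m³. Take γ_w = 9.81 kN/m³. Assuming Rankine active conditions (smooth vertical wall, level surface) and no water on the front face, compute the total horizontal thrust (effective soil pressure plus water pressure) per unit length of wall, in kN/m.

K_a = tan²(45° − φ/2) = 0.2574.
γ' = 21.6 − 9.81 = 11.79 kN/m³. Depth below WT = 2.5 m.
σ'_h at WT = K_a γ d_w = 17.21 kPa; at base = 17.21 + K_a γ' × 2.5 = 24.80 kPa.
P₁ (0–3.2 m) = ½×17.21×3.2 = 27.54. P₂ (3.2–5.7 m) = ½(17.21+24.80)×2.5 = 52.52.
P_w = ½ γ_w h₂² = 0.5×9.81×2.5² = 30.66. Total = 27.54+52.52+30.66 = 110.7 kN/m.

111 kN/m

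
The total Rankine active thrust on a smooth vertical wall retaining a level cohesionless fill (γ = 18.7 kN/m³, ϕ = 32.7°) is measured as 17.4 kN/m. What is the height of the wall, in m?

2.50 m

K_a = 0.2985. P_a = ½ K_a γ H² ⇒ H = √(2P_a/(K_a γ)).
H = √(2×17.4/(0.2985×18.7)) = 2.497 m.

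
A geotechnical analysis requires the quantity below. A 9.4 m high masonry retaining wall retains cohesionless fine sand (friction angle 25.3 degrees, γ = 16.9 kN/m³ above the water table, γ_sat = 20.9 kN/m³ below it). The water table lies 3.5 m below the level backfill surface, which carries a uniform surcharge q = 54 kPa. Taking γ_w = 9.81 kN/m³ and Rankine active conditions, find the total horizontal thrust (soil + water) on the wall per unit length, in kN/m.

K_a = tan²(45° − φ/2) = 0.4012.
γ' = 20.9 − 9.81 = 11.09 kN/m³. h₂ = H − d_w = 5.9 m.
σ'_h: at surface K_a·q = 21.66; at WT K_a(q+γd_w) = 45.39; at base K_a(q+γd_w+γ'h₂) = 71.64 kPa.
P₁ = ½(21.66+45.39)×3.5 = 117.4; P₂ = ½(45.39+71.64)×5.9 = 345.3; P_w = ½γ_w h₂² = 170.7.
Total = 117.4+345.3+170.7 = 633.4 kN/m.

633 kN/m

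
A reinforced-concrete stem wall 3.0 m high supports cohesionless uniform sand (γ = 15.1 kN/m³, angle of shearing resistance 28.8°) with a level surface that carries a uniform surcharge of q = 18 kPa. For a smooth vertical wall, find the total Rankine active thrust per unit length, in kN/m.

42.7 kN/m

K_a = tan²(45° − φ/2) = 0.3498.
Soil triangle: ½ K_a γ H² = 0.5×0.3498×15.1×3.0² = 23.77 kN/m.
Surcharge rectangle: K_a q H = 0.3498×18×3.0 = 18.89 kN/m.
Total = 23.77 + 18.89 = 42.65 kN/m.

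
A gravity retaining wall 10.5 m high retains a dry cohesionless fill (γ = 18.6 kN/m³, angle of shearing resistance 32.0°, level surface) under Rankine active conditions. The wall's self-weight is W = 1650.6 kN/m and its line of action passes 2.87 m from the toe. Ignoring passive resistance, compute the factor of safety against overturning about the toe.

4.30

K_a = tan²(45° − 32.0°/2) = 0.3073.
P_a = ½K_aγH² = 0.5×0.3073×18.6×10.5² = 315.0 kN/m, acting at H/3 = 3.500 m above the base.
Overturning moment M_o = P_a × H/3 = 315.0 × 3.500 = 1103.
Resisting moment M_r = W × 2.87 = 1650.6 × 2.87 = 4737.
FS_overturning = M_r/M_o = 4737/1103 = 4.296.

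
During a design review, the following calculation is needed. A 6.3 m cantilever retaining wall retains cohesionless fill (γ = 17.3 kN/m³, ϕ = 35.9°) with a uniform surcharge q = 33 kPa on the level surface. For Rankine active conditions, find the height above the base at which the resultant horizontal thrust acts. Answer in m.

K_a = 0.2607.
Triangular part P₁ = ½K_aγH² = 89.52 at H/3 = 2.100 m; rectangular part P₂ = K_a q H = 54.21 at H/2 = 3.150 m.
ȳ = (P₁·2.100 + P₂·3.150)/(P₁+P₂) = 2.496 m.

2.50 m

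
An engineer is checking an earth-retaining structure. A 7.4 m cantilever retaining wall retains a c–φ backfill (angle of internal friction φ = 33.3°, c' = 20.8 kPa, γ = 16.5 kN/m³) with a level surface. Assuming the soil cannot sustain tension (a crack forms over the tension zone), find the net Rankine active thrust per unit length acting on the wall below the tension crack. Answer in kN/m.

17.9 kN/m

K_a = 0.2911; √K_a = 0.5396.
Tension-crack depth z_c = 2c/(γ√K_a) = 2×20.8/(16.5×0.5396) = 4.673 m.
σ_a at base = K_a γ H − 2c√K_a = 0.2911×16.5×7.4 − 2×20.8×0.5396 = 13.10 kPa.
P_a = ½ × 13.10 × (H − z_c) = 0.5×13.10×2.727 = 17.87 kN/m.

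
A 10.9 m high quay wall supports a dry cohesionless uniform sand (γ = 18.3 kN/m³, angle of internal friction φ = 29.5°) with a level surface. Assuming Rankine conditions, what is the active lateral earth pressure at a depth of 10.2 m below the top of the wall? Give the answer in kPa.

K_a = (1 − sin φ)/(1 + sin φ) = 0.3401.
σ_h = K_a γ z = 0.3401 × 18.3 × 10.2 = 63.48 kPa.

63.5 kPa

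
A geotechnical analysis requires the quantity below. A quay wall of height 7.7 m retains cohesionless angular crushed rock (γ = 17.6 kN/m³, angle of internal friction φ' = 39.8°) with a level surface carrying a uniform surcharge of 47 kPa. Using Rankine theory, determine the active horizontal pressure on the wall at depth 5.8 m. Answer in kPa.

K_a = (1 − sin φ)/(1 + sin φ) = 0.2194.
σ_v = γz + q = 17.6 × 5.8 + 47 = 149.1 kPa.
σ_h = K_a σ_v = 0.2194 × 149.1 = 32.71 kPa.

32.7 kPa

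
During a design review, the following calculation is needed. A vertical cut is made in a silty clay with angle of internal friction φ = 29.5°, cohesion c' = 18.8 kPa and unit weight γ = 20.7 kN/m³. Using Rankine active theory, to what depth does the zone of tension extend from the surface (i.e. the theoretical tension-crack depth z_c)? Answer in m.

3.11 m

K_a = tan²(45° − 29.5°/2) = 0.3401; √K_a = 0.5832.
The active pressure is zero where K_a γ z = 2c√K_a, so z_c = 2c/(γ√K_a) = 2×18.8/(20.7×0.5832) = 3.115 m.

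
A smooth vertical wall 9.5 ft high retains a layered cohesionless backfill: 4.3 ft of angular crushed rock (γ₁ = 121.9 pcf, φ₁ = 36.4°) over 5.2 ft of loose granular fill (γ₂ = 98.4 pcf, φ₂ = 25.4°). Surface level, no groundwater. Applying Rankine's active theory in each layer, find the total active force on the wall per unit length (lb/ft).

K_a1 = tan²(45°−36.4°/2) = 0.2552; K_a2 = tan²(45°−25.4°/2) = 0.3996.
Layer 1: σ at base = K_a1 γ₁ h₁ = 133.7 psf; P₁ = ½×133.7×4.3 = 287.6.
Layer 2: σ_v at top = γ₁h₁ = 524.2; σ_h top = K_a2×524.2 = 209.5; σ_h base = K_a2×(524.2+98.4×5.2) = 414.0.
P₂ = ½(209.5+414.0)×5.2 = 1621. Total P_a = 287.6+1621 = 1909 lb/ft.

1910 lb/ft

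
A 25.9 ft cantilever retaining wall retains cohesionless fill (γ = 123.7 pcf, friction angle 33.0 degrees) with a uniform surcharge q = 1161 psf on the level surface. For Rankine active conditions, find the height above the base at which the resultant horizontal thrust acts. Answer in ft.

10.4 ft

K_a = 0.2948.
Triangular part P₁ = ½K_aγH² = 12230 at H/3 = 8.633 ft; rectangular part P₂ = K_a q H = 8865 at H/2 = 12.95 ft.
ȳ = (P₁·8.633 + P₂·12.95)/(P₁+P₂) = 10.45 ft.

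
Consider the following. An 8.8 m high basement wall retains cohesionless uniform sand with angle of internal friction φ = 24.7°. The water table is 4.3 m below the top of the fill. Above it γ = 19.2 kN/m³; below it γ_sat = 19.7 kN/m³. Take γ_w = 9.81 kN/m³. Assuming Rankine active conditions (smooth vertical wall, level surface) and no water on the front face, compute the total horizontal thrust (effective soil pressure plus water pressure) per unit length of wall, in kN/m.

366 kN/m

K_a = tan²(45° − φ/2) = 0.4106.
γ' = 19.7 − 9.81 = 9.890 kN/m³. Depth below WT = 4.5 m.
σ'_h at WT = K_a γ d_w = 33.90 kPa; at base = 33.90 + K_a γ' × 4.5 = 52.17 kPa.
P₁ (0–4.3 m) = ½×33.90×4.3 = 72.88. P₂ (4.3–8.8 m) = ½(33.90+52.17)×4.5 = 193.6.
P_w = ½ γ_w h₂² = 0.5×9.81×4.5² = 99.33. Total = 72.88+193.6+99.33 = 365.9 kN/m.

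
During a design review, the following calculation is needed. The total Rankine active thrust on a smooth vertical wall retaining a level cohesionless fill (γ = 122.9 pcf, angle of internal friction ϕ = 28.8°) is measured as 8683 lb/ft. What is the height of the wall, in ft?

K_a = 0.3498. P_a = ½ K_a γ H² ⇒ H = √(2P_a/(K_a γ)).
H = √(2×8683/(0.3498×122.9)) = 20.10 ft.

20.1 ft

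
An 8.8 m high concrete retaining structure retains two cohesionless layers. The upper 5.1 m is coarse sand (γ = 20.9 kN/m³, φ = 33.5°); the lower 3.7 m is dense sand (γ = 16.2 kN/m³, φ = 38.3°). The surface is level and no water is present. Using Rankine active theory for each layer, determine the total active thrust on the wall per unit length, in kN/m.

K_a1 = tan²(45°−33.5°/2) = 0.2887; K_a2 = tan²(45°−38.3°/2) = 0.2347.
Layer 1: σ at base = K_a1 γ₁ h₁ = 30.77 kPa; P₁ = ½×30.77×5.1 = 78.47.
Layer 2: σ_v at top = γ₁h₁ = 106.6; σ_h top = K_a2×106.6 = 25.02; σ_h base = K_a2×(106.6+16.2×3.7) = 39.09.
P₂ = ½(25.02+39.09)×3.7 = 118.6. Total P_a = 78.47+118.6 = 197.1 kN/m.

197 kN/m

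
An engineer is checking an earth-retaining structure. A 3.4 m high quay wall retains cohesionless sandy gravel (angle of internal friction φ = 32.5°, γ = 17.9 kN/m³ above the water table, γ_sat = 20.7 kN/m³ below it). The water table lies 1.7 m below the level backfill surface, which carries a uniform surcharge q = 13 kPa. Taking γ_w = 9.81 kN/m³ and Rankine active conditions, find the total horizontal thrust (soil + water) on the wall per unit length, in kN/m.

55.6 kN/m

K_a = tan²(45° − φ/2) = 0.3010.
γ' = 20.7 − 9.81 = 10.89 kN/m³. h₂ = H − d_w = 1.7 m.
σ'_h: at surface K_a·q = 3.913; at WT K_a(q+γd_w) = 13.07; at base K_a(q+γd_w+γ'h₂) = 18.64 kPa.
P₁ = ½(3.913+13.07)×1.7 = 14.44; P₂ = ½(13.07+18.64)×1.7 = 26.96; P_w = ½γ_w h₂² = 14.18.
Total = 14.44+26.96+14.18 = 55.57 kN/m.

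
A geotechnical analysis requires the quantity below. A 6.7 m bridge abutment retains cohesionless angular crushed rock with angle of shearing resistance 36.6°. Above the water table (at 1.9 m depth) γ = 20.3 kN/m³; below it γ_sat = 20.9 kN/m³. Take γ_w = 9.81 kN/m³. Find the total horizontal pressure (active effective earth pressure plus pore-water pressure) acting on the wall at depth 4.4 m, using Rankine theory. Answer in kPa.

K_a = (1 − sin φ)/(1 + sin φ) = 0.2530.
γ' = 20.9 − 9.81 = 11.09 kN/m³.
Effective vertical stress at 4.4 m: σ'_v = 20.3×1.9 + 11.09×2.50 = 66.30 kPa.
σ'_h = K_a σ'_v = 0.2530 × 66.30 = 16.77 kPa; u = γ_w × 2.50 = 24.53 kPa.
Total σ_h = 16.77 + 24.53 = 41.29 kPa.

41.3 kPa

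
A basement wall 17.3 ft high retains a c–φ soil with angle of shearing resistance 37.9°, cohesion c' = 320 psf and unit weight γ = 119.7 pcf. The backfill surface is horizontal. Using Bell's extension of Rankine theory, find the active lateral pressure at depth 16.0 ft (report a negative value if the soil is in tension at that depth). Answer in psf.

145 psf

K_a = (1 − sin φ)/(1 + sin φ) = 0.2389.
σ_a = K_a γ z − 2c√K_a = 0.2389×119.7×16.0 − 2×320×0.4888 = 144.8 psf.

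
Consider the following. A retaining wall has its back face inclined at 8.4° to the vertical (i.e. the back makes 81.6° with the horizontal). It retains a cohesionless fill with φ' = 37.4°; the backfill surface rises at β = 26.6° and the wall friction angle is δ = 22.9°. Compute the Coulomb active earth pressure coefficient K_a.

0.436

K_a = sin²(α+φ) / [sin²α · sin(α−δ) · (1 + √{sin(φ+δ)sin(φ−β) / (sin(α−δ)sin(α+β))})²].
With α = 81.6°, φ = 37.4°, δ = 22.9°, β = 26.6°: K_a = 0.4364.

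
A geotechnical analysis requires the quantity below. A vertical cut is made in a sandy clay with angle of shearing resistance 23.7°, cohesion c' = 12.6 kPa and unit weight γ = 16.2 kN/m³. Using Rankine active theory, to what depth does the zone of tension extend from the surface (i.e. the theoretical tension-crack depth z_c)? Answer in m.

K_a = tan²(45° − 23.7°/2) = 0.4266; √K_a = 0.6531.
The active pressure is zero where K_a γ z = 2c√K_a, so z_c = 2c/(γ√K_a) = 2×12.6/(16.2×0.6531) = 2.382 m.

2.38 m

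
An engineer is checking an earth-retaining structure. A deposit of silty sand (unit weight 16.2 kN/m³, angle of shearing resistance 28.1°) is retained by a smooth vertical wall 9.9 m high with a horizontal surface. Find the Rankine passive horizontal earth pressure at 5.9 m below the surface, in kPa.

K_p = (1 + sin φ)/(1 − sin φ) = 2.781.
σ_h = K_p γ z = 2.781 × 16.2 × 5.9 = 265.8 kPa.

266 kPa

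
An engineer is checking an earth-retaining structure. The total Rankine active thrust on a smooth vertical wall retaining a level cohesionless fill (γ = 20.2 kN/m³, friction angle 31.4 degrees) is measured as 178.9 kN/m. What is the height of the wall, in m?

7.50 m

K_a = 0.3149. P_a = ½ K_a γ H² ⇒ H = √(2P_a/(K_a γ)).
H = √(2×178.9/(0.3149×20.2)) = 7.500 m.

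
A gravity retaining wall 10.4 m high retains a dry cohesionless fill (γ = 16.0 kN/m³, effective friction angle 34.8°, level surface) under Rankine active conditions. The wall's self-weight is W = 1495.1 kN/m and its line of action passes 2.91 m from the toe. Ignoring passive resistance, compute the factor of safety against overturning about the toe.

K_a = tan²(45° − 34.8°/2) = 0.2733.
P_a = ½K_aγH² = 0.5×0.2733×16.0×10.4² = 236.5 kN/m, acting at H/3 = 3.467 m above the base.
Overturning moment M_o = P_a × H/3 = 236.5 × 3.467 = 819.8.
Resisting moment M_r = W × 2.91 = 1495.1 × 2.91 = 4351.
FS_overturning = M_r/M_o = 4351/819.8 = 5.307.

5.31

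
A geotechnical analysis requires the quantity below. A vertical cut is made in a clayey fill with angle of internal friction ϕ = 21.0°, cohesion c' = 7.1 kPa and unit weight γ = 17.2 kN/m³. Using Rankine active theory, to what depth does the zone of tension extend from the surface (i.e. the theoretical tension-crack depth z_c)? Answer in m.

K_a = tan²(45° − 21.0°/2) = 0.4724; √K_a = 0.6873.
The active pressure is zero where K_a γ z = 2c√K_a, so z_c = 2c/(γ√K_a) = 2×7.1/(17.2×0.6873) = 1.201 m.

1.20 m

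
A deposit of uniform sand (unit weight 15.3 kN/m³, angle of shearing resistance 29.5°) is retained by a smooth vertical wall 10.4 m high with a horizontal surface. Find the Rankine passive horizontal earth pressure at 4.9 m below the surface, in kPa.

220 kPa

K_p = (1 + sin φ)/(1 − sin φ) = 2.940.
σ_h = K_p γ z = 2.940 × 15.3 × 4.9 = 220.4 kPa.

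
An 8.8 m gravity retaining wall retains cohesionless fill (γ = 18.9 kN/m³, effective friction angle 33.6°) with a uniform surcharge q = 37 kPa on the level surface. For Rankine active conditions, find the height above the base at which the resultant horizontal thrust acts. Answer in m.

3.38 m

K_a = 0.2875.
Triangular part P₁ = ½K_aγH² = 210.4 at H/3 = 2.933 m; rectangular part P₂ = K_a q H = 93.61 at H/2 = 4.400 m.
ȳ = (P₁·2.933 + P₂·4.400)/(P₁+P₂) = 3.385 m.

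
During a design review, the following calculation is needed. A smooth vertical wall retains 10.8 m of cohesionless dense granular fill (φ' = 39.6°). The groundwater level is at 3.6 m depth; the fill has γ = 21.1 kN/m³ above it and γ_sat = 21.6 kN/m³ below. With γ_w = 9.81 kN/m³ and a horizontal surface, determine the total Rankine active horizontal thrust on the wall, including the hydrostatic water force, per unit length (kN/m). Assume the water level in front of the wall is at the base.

K_a = tan²(45° − φ/2) = 0.2214.
γ' = 21.6 − 9.81 = 11.79 kN/m³. Depth below WT = 7.2 m.
σ'_h at WT = K_a γ d_w = 16.82 kPa; at base = 16.82 + K_a γ' × 7.2 = 35.62 kPa.
P₁ (0–3.6 m) = ½×16.82×3.6 = 30.28. P₂ (3.6–10.8 m) = ½(16.82+35.62)×7.2 = 188.8.
P_w = ½ γ_w h₂² = 0.5×9.81×7.2² = 254.3. Total = 30.28+188.8+254.3 = 473.3 kN/m.

473 kN/m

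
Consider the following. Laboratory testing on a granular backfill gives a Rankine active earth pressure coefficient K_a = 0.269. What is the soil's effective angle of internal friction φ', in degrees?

K_a = tan²(45° − φ/2) ⇒ 45° − φ/2 = arctan(√0.269) = 27.41°.
φ = 2(45° − 27.41°) = 35.17°.

35.2°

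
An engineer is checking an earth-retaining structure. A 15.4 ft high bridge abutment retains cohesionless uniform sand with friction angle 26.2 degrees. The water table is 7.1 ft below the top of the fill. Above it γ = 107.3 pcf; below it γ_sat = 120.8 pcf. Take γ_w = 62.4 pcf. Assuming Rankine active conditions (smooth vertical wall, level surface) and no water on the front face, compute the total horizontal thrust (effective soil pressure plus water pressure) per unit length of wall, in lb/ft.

6430 lb/ft

K_a = tan²(45° − φ/2) = 0.3874.
γ' = 120.8 − 62.4 = 58.40 pcf. Depth below WT = 8.3 ft.
σ'_h at WT = K_a γ d_w = 295.2 psf; at base = 295.2 + K_a γ' × 8.3 = 483.0 psf.
P₁ (0–7.1 ft) = ½×295.2×7.1 = 1048. P₂ (7.1–15.4 ft) = ½(295.2+483.0)×8.3 = 3229.
P_w = ½ γ_w h₂² = 0.5×62.4×8.3² = 2149. Total = 1048+3229+2149 = 6426 lb/ft.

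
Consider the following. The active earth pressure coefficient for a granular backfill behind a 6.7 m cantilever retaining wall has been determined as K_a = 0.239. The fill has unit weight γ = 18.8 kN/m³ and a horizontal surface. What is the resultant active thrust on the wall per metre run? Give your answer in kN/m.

101 kN/m

P = ½ K_a γ H² = 0.5 × 0.239 × 18.8 × 6.7² = 100.8 kN/m.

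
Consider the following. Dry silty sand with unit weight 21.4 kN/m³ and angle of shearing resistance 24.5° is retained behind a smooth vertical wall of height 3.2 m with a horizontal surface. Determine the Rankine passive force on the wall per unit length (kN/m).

265 kN/m

K_p = tan²(45° + φ/2) = 2.417.
P_p = ½ K_p γ H² = 0.5 × 2.417 × 21.4 × 3.2² = 264.8 kN/m.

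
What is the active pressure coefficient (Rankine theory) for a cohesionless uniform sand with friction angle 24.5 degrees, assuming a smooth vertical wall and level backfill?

K_a = (1 − sin φ)/(1 + sin φ) = (1 − sin 24.5°)/(1 + sin 24.5°) = 0.4137.

0.414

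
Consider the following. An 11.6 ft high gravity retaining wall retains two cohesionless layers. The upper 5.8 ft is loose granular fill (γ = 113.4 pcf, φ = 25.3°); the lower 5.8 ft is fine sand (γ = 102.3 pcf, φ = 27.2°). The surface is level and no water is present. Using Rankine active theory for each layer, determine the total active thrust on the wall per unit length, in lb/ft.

K_a1 = tan²(45°−25.3°/2) = 0.4012; K_a2 = tan²(45°−27.2°/2) = 0.3726.
Layer 1: σ at base = K_a1 γ₁ h₁ = 263.9 psf; P₁ = ½×263.9×5.8 = 765.2.
Layer 2: σ_v at top = γ₁h₁ = 657.7; σ_h top = K_a2×657.7 = 245.1; σ_h base = K_a2×(657.7+102.3×5.8) = 466.1.
P₂ = ½(245.1+466.1)×5.8 = 2062. Total P_a = 765.2+2062 = 2828 lb/ft.

2830 lb/ft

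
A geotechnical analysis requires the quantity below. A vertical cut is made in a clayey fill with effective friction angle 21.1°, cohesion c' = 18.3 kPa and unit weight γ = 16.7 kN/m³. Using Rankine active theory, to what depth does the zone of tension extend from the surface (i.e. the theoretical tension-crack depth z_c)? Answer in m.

3.19 m

K_a = tan²(45° − 21.1°/2) = 0.4706; √K_a = 0.6860.
The active pressure is zero where K_a γ z = 2c√K_a, so z_c = 2c/(γ√K_a) = 2×18.3/(16.7×0.6860) = 3.195 m.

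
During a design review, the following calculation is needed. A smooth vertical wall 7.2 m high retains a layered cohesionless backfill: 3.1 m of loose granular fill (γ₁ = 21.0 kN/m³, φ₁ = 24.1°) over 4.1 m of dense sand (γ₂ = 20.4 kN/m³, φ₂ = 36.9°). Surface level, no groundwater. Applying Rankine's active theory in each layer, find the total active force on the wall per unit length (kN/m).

K_a1 = tan²(45°−24.1°/2) = 0.4201; K_a2 = tan²(45°−36.9°/2) = 0.2497.
Layer 1: σ at base = K_a1 γ₁ h₁ = 27.35 kPa; P₁ = ½×27.35×3.1 = 42.39.
Layer 2: σ_v at top = γ₁h₁ = 65.10; σ_h top = K_a2×65.10 = 16.25; σ_h base = K_a2×(65.10+20.4×4.1) = 37.14.
P₂ = ½(16.25+37.14)×4.1 = 109.4. Total P_a = 42.39+109.4 = 151.8 kN/m.

152 kN/m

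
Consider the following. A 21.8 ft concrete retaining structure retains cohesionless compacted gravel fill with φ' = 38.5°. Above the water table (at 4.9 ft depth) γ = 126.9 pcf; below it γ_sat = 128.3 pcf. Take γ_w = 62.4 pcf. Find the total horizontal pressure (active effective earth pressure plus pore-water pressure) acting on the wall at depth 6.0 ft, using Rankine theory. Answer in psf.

K_a = (1 − sin φ)/(1 + sin φ) = 0.2327.
γ' = 128.3 − 62.4 = 65.90 pcf.
Effective vertical stress at 6.0 ft: σ'_v = 126.9×4.9 + 65.90×1.10 = 694.3 psf.
σ'_h = K_a σ'_v = 0.2327 × 694.3 = 161.5 psf; u = γ_w × 1.10 = 68.64 psf.
Total σ_h = 161.5 + 68.64 = 230.2 psf.

230 psf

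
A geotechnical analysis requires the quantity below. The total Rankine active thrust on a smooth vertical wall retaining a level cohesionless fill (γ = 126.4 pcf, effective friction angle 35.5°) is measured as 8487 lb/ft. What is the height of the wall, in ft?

22.5 ft

K_a = 0.2653. P_a = ½ K_a γ H² ⇒ H = √(2P_a/(K_a γ)).
H = √(2×8487/(0.2653×126.4)) = 22.50 ft.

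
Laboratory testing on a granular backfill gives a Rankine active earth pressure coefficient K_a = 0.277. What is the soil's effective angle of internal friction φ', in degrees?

K_a = tan²(45° − φ/2) ⇒ 45° − φ/2 = arctan(√0.277) = 27.76°.
φ = 2(45° − 27.76°) = 34.48°.

34.5°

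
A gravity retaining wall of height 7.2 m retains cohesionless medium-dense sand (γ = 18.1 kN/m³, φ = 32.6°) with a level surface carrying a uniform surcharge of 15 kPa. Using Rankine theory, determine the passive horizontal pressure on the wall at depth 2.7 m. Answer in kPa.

213 kPa

K_p = (1 + sin φ)/(1 − sin φ) = 3.336.
σ_v = γz + q = 18.1 × 2.7 + 15 = 63.87 kPa.
σ_h = K_p σ_v = 3.336 × 63.87 = 213.1 kPa.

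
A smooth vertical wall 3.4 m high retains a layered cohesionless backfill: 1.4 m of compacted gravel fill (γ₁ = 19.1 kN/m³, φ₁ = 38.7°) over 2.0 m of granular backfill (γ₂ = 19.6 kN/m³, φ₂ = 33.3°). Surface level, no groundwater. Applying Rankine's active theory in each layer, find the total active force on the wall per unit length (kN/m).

K_a1 = tan²(45°−38.7°/2) = 0.2306; K_a2 = tan²(45°−33.3°/2) = 0.2911.
Layer 1: σ at base = K_a1 γ₁ h₁ = 6.166 kPa; P₁ = ½×6.166×1.4 = 4.316.
Layer 2: σ_v at top = γ₁h₁ = 26.74; σ_h top = K_a2×26.74 = 7.785; σ_h base = K_a2×(26.74+19.6×2.0) = 19.20.
P₂ = ½(7.785+19.20)×2.0 = 26.98. Total P_a = 4.316+26.98 = 31.30 kN/m.

31.3 kN/m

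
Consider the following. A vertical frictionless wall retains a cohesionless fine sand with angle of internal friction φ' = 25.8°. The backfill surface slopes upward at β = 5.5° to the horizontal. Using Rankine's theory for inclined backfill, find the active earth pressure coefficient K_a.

0.400

K_a = cos β · (cos β − √(cos²β − cos²φ)) / (cos β + √(cos²β − cos²φ)).
cos β = 0.9954, cos φ = 0.9003, √(cos²β − cos²φ) = 0.4245.
K_a = 0.9954 × (0.9954 − 0.4245)/(0.9954 + 0.4245) = 0.4002.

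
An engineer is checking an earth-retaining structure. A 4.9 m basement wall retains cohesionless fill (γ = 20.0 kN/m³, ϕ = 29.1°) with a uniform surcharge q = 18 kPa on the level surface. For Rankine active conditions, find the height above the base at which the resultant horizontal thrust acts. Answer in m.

K_a = 0.3456.
Triangular part P₁ = ½K_aγH² = 82.98 at H/3 = 1.633 m; rectangular part P₂ = K_a q H = 30.48 at H/2 = 2.450 m.
ȳ = (P₁·1.633 + P₂·2.450)/(P₁+P₂) = 1.853 m.

1.85 m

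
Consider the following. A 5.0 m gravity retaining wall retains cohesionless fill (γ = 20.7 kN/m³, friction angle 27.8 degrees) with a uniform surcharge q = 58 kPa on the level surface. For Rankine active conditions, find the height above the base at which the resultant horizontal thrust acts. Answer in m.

2.11 m

K_a = 0.3639.
Triangular part P₁ = ½K_aγH² = 94.16 at H/3 = 1.667 m; rectangular part P₂ = K_a q H = 105.5 at H/2 = 2.500 m.
ȳ = (P₁·1.667 + P₂·2.500)/(P₁+P₂) = 2.107 m.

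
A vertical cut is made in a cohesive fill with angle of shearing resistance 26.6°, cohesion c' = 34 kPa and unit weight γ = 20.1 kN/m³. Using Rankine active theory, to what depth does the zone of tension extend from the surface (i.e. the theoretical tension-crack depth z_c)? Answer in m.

5.48 m

K_a = tan²(45° − 26.6°/2) = 0.3814; √K_a = 0.6176.
The active pressure is zero where K_a γ z = 2c√K_a, so z_c = 2c/(γ√K_a) = 2×34/(20.1×0.6176) = 5.478 m.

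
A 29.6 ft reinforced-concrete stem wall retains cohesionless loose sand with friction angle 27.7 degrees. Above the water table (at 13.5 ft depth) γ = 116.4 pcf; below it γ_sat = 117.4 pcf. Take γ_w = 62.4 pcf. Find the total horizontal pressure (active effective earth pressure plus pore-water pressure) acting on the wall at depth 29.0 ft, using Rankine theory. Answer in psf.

1850 psf

K_a = (1 − sin φ)/(1 + sin φ) = 0.3653.
γ' = 117.4 − 62.4 = 55.00 pcf.
Effective vertical stress at 29.0 ft: σ'_v = 116.4×13.5 + 55.00×15.5 = 2424 psf.
σ'_h = K_a σ'_v = 0.3653 × 2424 = 885.5 psf; u = γ_w × 15.5 = 967.2 psf.
Total σ_h = 885.5 + 967.2 = 1853 psf.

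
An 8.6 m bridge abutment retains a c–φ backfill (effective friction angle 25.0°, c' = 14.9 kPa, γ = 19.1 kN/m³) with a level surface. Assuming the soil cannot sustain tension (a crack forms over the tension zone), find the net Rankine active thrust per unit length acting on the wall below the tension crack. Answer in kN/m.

K_a = 0.4059; √K_a = 0.6371.
Tension-crack depth z_c = 2c/(γ√K_a) = 2×14.9/(19.1×0.6371) = 2.449 m.
σ_a at base = K_a γ H − 2c√K_a = 0.4059×19.1×8.6 − 2×14.9×0.6371 = 47.68 kPa.
P_a = ½ × 47.68 × (H − z_c) = 0.5×47.68×6.151 = 146.6 kN/m.

147 kN/m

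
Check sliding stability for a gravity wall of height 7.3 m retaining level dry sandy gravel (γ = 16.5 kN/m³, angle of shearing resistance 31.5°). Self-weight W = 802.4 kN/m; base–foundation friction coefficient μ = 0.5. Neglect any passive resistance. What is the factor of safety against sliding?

K_a = tan²(45° − 31.5°/2) = 0.3136.
P_a = ½K_aγH² = 0.5×0.3136×16.5×7.3² = 137.9 kN/m, acting at H/3 = 2.433 m above the base.
FS_sliding = μW / P_a = 0.5×802.4 / 137.9 = 2.910.

2.91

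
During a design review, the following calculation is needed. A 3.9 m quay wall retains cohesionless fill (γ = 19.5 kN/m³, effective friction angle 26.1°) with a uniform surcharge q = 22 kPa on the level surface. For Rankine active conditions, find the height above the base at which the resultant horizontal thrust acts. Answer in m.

K_a = 0.3889.
Triangular part P₁ = ½K_aγH² = 57.68 at H/3 = 1.300 m; rectangular part P₂ = K_a q H = 33.37 at H/2 = 1.950 m.
ȳ = (P₁·1.300 + P₂·1.950)/(P₁+P₂) = 1.538 m.

1.54 m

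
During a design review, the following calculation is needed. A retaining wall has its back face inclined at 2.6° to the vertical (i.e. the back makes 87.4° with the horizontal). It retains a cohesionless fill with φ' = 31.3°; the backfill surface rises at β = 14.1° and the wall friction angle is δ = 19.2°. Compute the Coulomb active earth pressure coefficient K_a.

K_a = sin²(α+φ) / [sin²α · sin(α−δ) · (1 + √{sin(φ+δ)sin(φ−β) / (sin(α−δ)sin(α+β))})²].
With α = 87.4°, φ = 31.3°, δ = 19.2°, β = 14.1°: K_a = 0.3687.

0.369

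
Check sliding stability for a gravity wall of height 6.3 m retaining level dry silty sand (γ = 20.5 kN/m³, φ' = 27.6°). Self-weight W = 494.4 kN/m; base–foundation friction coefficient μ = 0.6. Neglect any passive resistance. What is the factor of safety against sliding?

1.99

K_a = tan²(45° − 27.6°/2) = 0.3668.
P_a = ½K_aγH² = 0.5×0.3668×20.5×6.3² = 149.2 kN/m, acting at H/3 = 2.100 m above the base.
FS_sliding = μW / P_a = 0.6×494.4 / 149.2 = 1.988.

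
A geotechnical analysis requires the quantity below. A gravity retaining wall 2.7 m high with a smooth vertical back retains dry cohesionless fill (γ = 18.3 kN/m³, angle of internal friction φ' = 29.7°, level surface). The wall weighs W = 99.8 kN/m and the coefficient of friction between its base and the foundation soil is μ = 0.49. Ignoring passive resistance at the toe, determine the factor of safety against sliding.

2.17

K_a = tan²(45° − 29.7°/2) = 0.3374.
P_a = ½K_aγH² = 0.5×0.3374×18.3×2.7² = 22.50 kN/m, acting at H/3 = 0.9000 m above the base.
FS_sliding = μW / P_a = 0.49×99.8 / 22.50 = 2.173.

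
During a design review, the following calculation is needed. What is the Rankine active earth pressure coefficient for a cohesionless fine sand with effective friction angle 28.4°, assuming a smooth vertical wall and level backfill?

0.355

K_a = tan²(45° − φ/2) = tan²(30.80°) = 0.3554.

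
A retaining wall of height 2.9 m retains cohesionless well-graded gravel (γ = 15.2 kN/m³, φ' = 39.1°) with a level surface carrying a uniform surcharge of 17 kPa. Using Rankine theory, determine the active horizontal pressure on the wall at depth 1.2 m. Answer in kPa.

7.98 kPa

K_a = (1 − sin φ)/(1 + sin φ) = 0.2265.
σ_v = γz + q = 15.2 × 1.2 + 17 = 35.24 kPa.
σ_h = K_a σ_v = 0.2265 × 35.24 = 7.981 kPa.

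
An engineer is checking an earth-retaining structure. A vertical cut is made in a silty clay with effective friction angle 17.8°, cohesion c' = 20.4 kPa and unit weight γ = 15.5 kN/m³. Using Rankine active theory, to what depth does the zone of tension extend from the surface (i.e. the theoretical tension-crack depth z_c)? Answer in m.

3.61 m

K_a = tan²(45° − 17.8°/2) = 0.5318; √K_a = 0.7292.
The active pressure is zero where K_a γ z = 2c√K_a, so z_c = 2c/(γ√K_a) = 2×20.4/(15.5×0.7292) = 3.610 m.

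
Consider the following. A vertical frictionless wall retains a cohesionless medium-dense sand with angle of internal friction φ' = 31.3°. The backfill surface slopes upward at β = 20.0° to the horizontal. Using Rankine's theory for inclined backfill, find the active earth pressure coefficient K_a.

K_a = cos β · (cos β − √(cos²β − cos²φ)) / (cos β + √(cos²β − cos²φ)).
cos β = 0.9397, cos φ = 0.8545, √(cos²β − cos²φ) = 0.3911.
K_a = 0.9397 × (0.9397 − 0.3911)/(0.9397 + 0.3911) = 0.3874.

0.387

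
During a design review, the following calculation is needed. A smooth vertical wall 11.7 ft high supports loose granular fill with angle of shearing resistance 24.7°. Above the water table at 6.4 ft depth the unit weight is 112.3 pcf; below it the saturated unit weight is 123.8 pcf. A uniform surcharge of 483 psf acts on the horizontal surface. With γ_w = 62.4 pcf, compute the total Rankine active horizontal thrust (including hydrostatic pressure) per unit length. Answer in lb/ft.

6060 lb/ft

K_a = tan²(45° − φ/2) = 0.4106.
γ' = 123.8 − 62.4 = 61.40 pcf. h₂ = H − d_w = 5.3 ft.
σ'_h: at surface K_a·q = 198.3; at WT K_a(q+γd_w) = 493.4; at base K_a(q+γd_w+γ'h₂) = 627.0 psf.
P₁ = ½(198.3+493.4)×6.4 = 2213; P₂ = ½(493.4+627.0)×5.3 = 2969; P_w = ½γ_w h₂² = 876.4.
Total = 2213+2969+876.4 = 6059 lb/ft.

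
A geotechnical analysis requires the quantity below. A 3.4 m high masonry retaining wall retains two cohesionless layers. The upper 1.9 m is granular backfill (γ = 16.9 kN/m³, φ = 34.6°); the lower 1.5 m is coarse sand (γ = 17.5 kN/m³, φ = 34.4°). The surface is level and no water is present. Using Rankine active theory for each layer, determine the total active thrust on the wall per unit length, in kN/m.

27.3 kN/m

K_a1 = tan²(45°−34.6°/2) = 0.2756; K_a2 = tan²(45°−34.4°/2) = 0.2780.
Layer 1: σ at base = K_a1 γ₁ h₁ = 8.851 kPa; P₁ = ½×8.851×1.9 = 8.408.
Layer 2: σ_v at top = γ₁h₁ = 32.11; σ_h top = K_a2×32.11 = 8.926; σ_h base = K_a2×(32.11+17.5×1.5) = 16.22.
P₂ = ½(8.926+16.22)×1.5 = 18.86. Total P_a = 8.408+18.86 = 27.27 kN/m.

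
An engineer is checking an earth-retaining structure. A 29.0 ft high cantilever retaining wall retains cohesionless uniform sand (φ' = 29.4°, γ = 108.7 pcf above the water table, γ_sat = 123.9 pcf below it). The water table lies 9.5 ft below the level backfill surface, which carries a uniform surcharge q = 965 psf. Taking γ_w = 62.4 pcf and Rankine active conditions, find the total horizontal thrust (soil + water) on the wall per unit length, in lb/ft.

34000 lb/ft

K_a = tan²(45° − φ/2) = 0.3415.
γ' = 123.9 − 62.4 = 61.50 pcf. h₂ = H − d_w = 19.5 ft.
σ'_h: at surface K_a·q = 329.5; at WT K_a(q+γd_w) = 682.1; at base K_a(q+γd_w+γ'h₂) = 1092 psf.
P₁ = ½(329.5+682.1)×9.5 = 4805; P₂ = ½(682.1+1092)×19.5 = 17290; P_w = ½γ_w h₂² = 11860.
Total = 4805+17290+11860 = 33960 lb/ft.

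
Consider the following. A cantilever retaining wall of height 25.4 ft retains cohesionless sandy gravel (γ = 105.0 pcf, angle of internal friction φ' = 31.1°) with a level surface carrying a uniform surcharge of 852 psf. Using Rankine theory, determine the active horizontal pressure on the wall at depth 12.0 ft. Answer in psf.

K_a = (1 − sin φ)/(1 + sin φ) = 0.3188.
σ_v = γz + q = 105.0 × 12.0 + 852 = 2112 psf.
σ_h = K_a σ_v = 0.3188 × 2112 = 673.3 psf.

673 psf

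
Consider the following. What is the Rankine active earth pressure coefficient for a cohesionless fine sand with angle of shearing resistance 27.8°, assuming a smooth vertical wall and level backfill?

0.364

K_a = tan²(45° − φ/2) = tan²(31.10°) = 0.3639.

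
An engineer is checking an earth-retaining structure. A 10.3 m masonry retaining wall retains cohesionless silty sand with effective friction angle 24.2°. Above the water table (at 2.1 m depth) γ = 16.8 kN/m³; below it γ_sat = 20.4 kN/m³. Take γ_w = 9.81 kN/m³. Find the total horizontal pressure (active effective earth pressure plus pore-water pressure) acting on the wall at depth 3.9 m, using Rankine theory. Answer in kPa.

K_a = (1 − sin φ)/(1 + sin φ) = 0.4185.
γ' = 20.4 − 9.81 = 10.59 kN/m³.
Effective vertical stress at 3.9 m: σ'_v = 16.8×2.1 + 10.59×1.80 = 54.34 kPa.
σ'_h = K_a σ'_v = 0.4185 × 54.34 = 22.74 kPa; u = γ_w × 1.80 = 17.66 kPa.
Total σ_h = 22.74 + 17.66 = 40.40 kPa.

40.4 kPa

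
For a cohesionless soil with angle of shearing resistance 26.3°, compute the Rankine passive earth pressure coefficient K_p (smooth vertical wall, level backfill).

2.59

K_p = (1 + sin φ)/(1 − sin φ) = tan²(45° + 26.3°/2) = 2.591.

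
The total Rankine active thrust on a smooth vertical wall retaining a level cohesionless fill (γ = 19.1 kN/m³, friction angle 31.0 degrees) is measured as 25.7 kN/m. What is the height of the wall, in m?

K_a = 0.3201. P_a = ½ K_a γ H² ⇒ H = √(2P_a/(K_a γ)).
H = √(2×25.7/(0.3201×19.1)) = 2.899 m.

2.90 m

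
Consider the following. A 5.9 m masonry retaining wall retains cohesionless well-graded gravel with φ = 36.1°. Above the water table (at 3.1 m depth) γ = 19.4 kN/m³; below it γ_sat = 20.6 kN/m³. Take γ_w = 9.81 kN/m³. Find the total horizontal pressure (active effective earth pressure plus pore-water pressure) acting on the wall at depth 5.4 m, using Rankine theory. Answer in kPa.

K_a = (1 − sin φ)/(1 + sin φ) = 0.2585.
γ' = 20.6 − 9.81 = 10.79 kN/m³.
Effective vertical stress at 5.4 m: σ'_v = 19.4×3.1 + 10.79×2.30 = 84.96 kPa.
σ'_h = K_a σ'_v = 0.2585 × 84.96 = 21.96 kPa; u = γ_w × 2.30 = 22.56 kPa.
Total σ_h = 21.96 + 22.56 = 44.52 kPa.

44.5 kPa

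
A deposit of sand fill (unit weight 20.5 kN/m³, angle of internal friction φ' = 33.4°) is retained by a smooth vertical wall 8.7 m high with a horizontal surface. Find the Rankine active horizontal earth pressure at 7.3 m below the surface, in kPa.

43.4 kPa

K_a = (1 − sin φ)/(1 + sin φ) = 0.2899.
σ_h = K_a γ z = 0.2899 × 20.5 × 7.3 = 43.39 kPa.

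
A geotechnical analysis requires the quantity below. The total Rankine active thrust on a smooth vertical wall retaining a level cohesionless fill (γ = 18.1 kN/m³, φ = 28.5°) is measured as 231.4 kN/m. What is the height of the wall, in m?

8.50 m

K_a = 0.3540. P_a = ½ K_a γ H² ⇒ H = √(2P_a/(K_a γ)).
H = √(2×231.4/(0.3540×18.1)) = 8.499 m.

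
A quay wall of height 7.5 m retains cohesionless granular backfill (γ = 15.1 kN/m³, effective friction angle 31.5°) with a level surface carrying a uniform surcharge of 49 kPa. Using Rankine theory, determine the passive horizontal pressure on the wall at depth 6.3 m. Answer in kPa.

K_p = (1 + sin φ)/(1 − sin φ) = 3.188.
σ_v = γz + q = 15.1 × 6.3 + 49 = 144.1 kPa.
σ_h = K_p σ_v = 3.188 × 144.1 = 459.6 kPa.

460 kPa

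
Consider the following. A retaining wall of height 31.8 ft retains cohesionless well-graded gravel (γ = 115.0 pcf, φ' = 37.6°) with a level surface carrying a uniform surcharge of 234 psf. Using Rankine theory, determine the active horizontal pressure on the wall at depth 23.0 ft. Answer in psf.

697 psf

K_a = (1 − sin φ)/(1 + sin φ) = 0.2421.
σ_v = γz + q = 115.0 × 23.0 + 234 = 2879 psf.
σ_h = K_a σ_v = 0.2421 × 2879 = 697.1 psf.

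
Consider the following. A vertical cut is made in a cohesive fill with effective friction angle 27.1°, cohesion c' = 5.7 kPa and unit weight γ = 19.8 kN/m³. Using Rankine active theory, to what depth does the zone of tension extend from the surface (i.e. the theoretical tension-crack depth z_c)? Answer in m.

K_a = tan²(45° − 27.1°/2) = 0.3741; √K_a = 0.6116.
The active pressure is zero where K_a γ z = 2c√K_a, so z_c = 2c/(γ√K_a) = 2×5.7/(19.8×0.6116) = 0.9414 m.

0.941 m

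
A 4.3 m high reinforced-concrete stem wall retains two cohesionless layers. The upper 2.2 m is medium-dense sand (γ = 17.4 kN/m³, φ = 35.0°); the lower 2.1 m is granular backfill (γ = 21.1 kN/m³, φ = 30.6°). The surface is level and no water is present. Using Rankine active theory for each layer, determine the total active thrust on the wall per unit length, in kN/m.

K_a1 = tan²(45°−35.0°/2) = 0.2710; K_a2 = tan²(45°−30.6°/2) = 0.3253.
Layer 1: σ at base = K_a1 γ₁ h₁ = 10.37 kPa; P₁ = ½×10.37×2.2 = 11.41.
Layer 2: σ_v at top = γ₁h₁ = 38.28; σ_h top = K_a2×38.28 = 12.45; σ_h base = K_a2×(38.28+21.1×2.1) = 26.87.
P₂ = ½(12.45+26.87)×2.1 = 41.29. Total P_a = 11.41+41.29 = 52.70 kN/m.

52.7 kN/m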